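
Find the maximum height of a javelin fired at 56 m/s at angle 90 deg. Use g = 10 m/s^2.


Given: v0 = 56 m/s, theta = 90 deg, g = 10 m/s^2
sin^2(90) = 1
Using H = v0^2 * sin^2(theta) / (2*g)
H = 56^2 * 1 / (2*10)
H = 3136 * 1 / 20
H = 3136 / 20
H = 784/5 m

784/5 m


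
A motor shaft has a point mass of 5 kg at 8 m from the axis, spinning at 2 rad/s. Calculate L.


Given: m = 5 kg, r = 8 m, omega = 2 rad/s
For a point mass: I = m*r^2
I = 5*8^2 = 5*64 = 320
L = I*omega = 320*2
L = 640 kg*m^2/s

640 kg*m^2/s


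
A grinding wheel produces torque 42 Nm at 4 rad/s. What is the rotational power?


Given: tau = 42 Nm, omega = 4 rad/s
Using P = tau * omega
P = 42 * 4
P = 168 W

168 W


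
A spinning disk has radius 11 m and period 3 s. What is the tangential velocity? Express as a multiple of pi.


Given: radius r = 11 m, period T = 3 s
Using v = 2*pi*r / T
v = 2*pi*11 / 3
v = 22*pi / 3
v = 22/3*pi m/s

22/3*pi m/s


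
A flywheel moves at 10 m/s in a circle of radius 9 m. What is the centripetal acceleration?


Given: v = 10 m/s, r = 9 m
Using a_c = v^2 / r
a_c = 10^2 / 9
a_c = 100 / 9
a_c = 100/9 m/s^2

100/9 m/s^2


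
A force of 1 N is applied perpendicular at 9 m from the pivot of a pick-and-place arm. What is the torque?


Given: F = 1 N, r = 9 m, angle = 90 deg (perpendicular)
Using tau = F * r * sin(90)
sin(90) = 1
tau = 1 * 9 * 1
tau = 9 Nm

9 Nm


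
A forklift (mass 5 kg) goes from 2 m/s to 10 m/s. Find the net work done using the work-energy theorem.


Given: m = 5 kg, v0 = 2 m/s, v = 10 m/s
Using W = (1/2)*m*(v^2 - v0^2)
v^2 = 10^2 = 100
v0^2 = 2^2 = 4
v^2 - v0^2 = 100 - 4 = 96
W = (1/2)*5*96 = 240 J

240 J


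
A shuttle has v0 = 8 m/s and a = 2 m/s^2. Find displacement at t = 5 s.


Given: v0 = 8 m/s, a = 2 m/s^2, t = 5 s
Using s = v0*t + (1/2)*a*t^2
s = 8*5 + (1/2)*2*5^2
s = 40 + (1/2)*50
s = 40 + 25
s = 65

65 m


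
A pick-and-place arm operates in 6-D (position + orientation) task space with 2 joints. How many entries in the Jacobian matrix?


Given: task space dimension = 6, joints = 2
Jacobian is a 6 x 2 matrix
Total entries = rows * columns
Total = 6 * 2
Total = 12

12


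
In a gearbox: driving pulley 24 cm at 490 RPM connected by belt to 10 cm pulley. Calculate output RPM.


Given: D1 = 24 cm, w1 = 490 RPM, D2 = 10 cm
Using D1*w1 = D2*w2
w2 = D1*w1 / D2
w2 = 24*490 / 10
w2 = 11760 / 10
w2 = 1176 RPM

1176 RPM


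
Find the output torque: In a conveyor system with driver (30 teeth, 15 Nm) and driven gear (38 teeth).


Given: N1 = 30, N2 = 38, T1 = 15 Nm
Using T2/T1 = N2/N1
T2 = T1 * N2 / N1
T2 = 15 * 38 / 30
T2 = 570 / 30
T2 = 19 Nm

19 Nm


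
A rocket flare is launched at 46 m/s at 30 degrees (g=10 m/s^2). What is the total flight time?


Given: v0 = 46 m/s, theta = 30 deg, g = 10 m/s^2
sin(30) = 1/2
Using T = 2*v0*sin(theta) / g
T = 2*46*1/2 / 10
T = 46 / 10
T = 23/5 s

23/5 s


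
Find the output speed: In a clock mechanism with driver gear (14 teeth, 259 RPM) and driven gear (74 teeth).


Given: N1 = 14 teeth, w1 = 259 RPM, N2 = 74 teeth
Using N1*w1 = N2*w2
w2 = N1*w1 / N2
w2 = 14*259 / 74
w2 = 3626 / 74
w2 = 49 RPM

49 RPM


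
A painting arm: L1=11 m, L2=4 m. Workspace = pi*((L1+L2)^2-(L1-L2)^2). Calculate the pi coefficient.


Given: L1 = 11, L2 = 4
(L1+L2)^2 = (15)^2 = 225
(L1-L2)^2 = (7)^2 = 49
Difference = 225 - 49 = 176
This equals 4*L1*L2 = 4*11*4 = 176
Workspace area = 176*pi

176


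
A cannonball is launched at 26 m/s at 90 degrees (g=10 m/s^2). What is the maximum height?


Given: v0 = 26 m/s, theta = 90 deg, g = 10 m/s^2
sin^2(90) = 1
Using H = v0^2 * sin^2(theta) / (2*g)
H = 26^2 * 1 / (2*10)
H = 676 * 1 / 20
H = 676 / 20
H = 169/5 m

169/5 m


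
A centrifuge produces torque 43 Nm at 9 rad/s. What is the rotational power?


Given: tau = 43 Nm, omega = 9 rad/s
Using P = tau * omega
P = 43 * 9
P = 387 W

387 W


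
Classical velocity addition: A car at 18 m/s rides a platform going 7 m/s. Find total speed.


Given: object velocity = 18 m/s, platform velocity = 7 m/s (same direction)
Using classical velocity addition: v_total = v_object + v_platform
v_total = 18 + 7
v_total = 25 m/s

25 m/s


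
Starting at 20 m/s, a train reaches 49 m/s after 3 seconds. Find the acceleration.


Given: initial velocity v0 = 20 m/s, final velocity v = 49 m/s, time t = 3 s
Using a = (v - v0) / t
a = (49 - 20) / 3
a = 29 / 3
a = 29/3 m/s^2

29/3 m/s^2


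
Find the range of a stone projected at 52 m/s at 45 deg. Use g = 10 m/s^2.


Given: v0 = 52 m/s, theta = 45 deg, g = 10 m/s^2
sin(2*45) = sin(90) = 1
Using R = v0^2 * sin(2*theta) / g
R = 52^2 * 1 / 10
R = 2704 / 10
R = 1352/5 m

1352/5 m


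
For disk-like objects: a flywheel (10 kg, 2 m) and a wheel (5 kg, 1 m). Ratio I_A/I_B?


Given: M1=10 kg, R1=2 m, M2=5 kg, R2=1 m
For a disk: I = (1/2)*M*R^2, so I_A/I_B = (M1*R1^2)/(M2*R2^2)
M1*R1^2 = 10*4 = 40
M2*R2^2 = 5*1 = 5
I_A/I_B = 40/5 = 8

8


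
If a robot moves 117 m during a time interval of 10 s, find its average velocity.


Given: distance d = 117 m, time t = 10 s
Using v = d / t
v = 117 / 10
v = 117/10 m/s

117/10 m/s


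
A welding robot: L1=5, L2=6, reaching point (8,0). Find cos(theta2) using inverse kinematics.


Given: L1 = 5, L2 = 6, target (x, y) = (8, 0)
Using cos(theta2) = (x^2 + y^2 - L1^2 - L2^2) / (2*L1*L2)
x^2 + y^2 = 8^2 + 0 = 64
L1^2 + L2^2 = 25 + 36 = 61
Numerator = 64 - 61 = 3
Denominator = 2*5*6 = 60
cos(theta2) = 3/60 = 1/20

1/20


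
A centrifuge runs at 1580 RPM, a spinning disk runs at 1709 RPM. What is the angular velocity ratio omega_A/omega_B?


Given: RPM_A = 1580, RPM_B = 1709
omega = 2*pi*RPM/60, so omega_A/omega_B = RPM_A / RPM_B
omega_A/omega_B = 1580 / 1709
omega_A/omega_B = 1580/1709

1580/1709


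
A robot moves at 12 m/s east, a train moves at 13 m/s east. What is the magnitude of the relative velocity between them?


Given: v_A = 12 m/s east, v_B = 13 m/s east
Both move in the same direction; relative speed = |v_A - v_B|
|12 - 13| = |-1|
= 1 m/s

1 m/s


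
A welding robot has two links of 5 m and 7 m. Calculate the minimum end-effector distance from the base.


Given: L1 = 5 m, L2 = 7 m
For a 2-link planar arm, min reach = |L1 - L2| (second link folded back)
Min reach = |5 - 7|
Min reach = 2 m

2 m


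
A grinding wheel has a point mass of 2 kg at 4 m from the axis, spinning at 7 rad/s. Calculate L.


Given: m = 2 kg, r = 4 m, omega = 7 rad/s
For a point mass: I = m*r^2
I = 2*4^2 = 2*16 = 32
L = I*omega = 32*7
L = 224 kg*m^2/s

224 kg*m^2/s


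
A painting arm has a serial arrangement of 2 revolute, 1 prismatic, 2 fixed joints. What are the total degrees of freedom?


Given: serial robot with 2 revolute, 1 prismatic, 2 fixed joints
DOF contribution per joint type: revolute=1, prismatic=1, spherical=3, fixed=0
DOF = 2*1 + 1*1 + 2*0
DOF = 3

3


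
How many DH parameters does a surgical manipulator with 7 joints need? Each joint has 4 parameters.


Given: 7 joints, 4 DH parameters per joint (d, theta, a, alpha)
Total DH parameters = number_of_joints * 4
Total = 7 * 4
Total = 28

28


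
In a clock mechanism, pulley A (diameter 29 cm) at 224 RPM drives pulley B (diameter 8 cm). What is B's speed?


Given: D1 = 29 cm, w1 = 224 RPM, D2 = 8 cm
Using D1*w1 = D2*w2
w2 = D1*w1 / D2
w2 = 29*224 / 8
w2 = 6496 / 8
w2 = 812 RPM

812 RPM


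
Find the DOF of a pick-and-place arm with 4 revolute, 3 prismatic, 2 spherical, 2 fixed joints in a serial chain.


Given: serial robot with 4 revolute, 3 prismatic, 2 spherical, 2 fixed joints
DOF contribution per joint type: revolute=1, prismatic=1, spherical=3, fixed=0
DOF = 4*1 + 3*1 + 2*3 + 2*0
DOF = 13

13


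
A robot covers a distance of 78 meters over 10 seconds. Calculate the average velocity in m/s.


Given: distance d = 78 m, time t = 10 s
Using v = d / t
v = 78 / 10
v = 39/5 m/s

39/5 m/s


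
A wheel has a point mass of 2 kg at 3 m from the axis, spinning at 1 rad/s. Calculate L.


Given: m = 2 kg, r = 3 m, omega = 1 rad/s
For a point mass: I = m*r^2
I = 2*3^2 = 2*9 = 18
L = I*omega = 18*1
L = 18 kg*m^2/s

18 kg*m^2/s


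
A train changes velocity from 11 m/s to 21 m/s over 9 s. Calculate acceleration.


Given: initial velocity v0 = 11 m/s, final velocity v = 21 m/s, time t = 9 s
Using a = (v - v0) / t
a = (21 - 11) / 9
a = 10 / 9
a = 10/9 m/s^2

10/9 m/s^2


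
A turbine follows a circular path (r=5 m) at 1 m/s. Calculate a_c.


Given: v = 1 m/s, r = 5 m
Using a_c = v^2 / r
a_c = 1^2 / 5
a_c = 1 / 5
a_c = 1/5 m/s^2

1/5 m/s^2


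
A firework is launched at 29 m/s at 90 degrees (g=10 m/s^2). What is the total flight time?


Given: v0 = 29 m/s, theta = 90 deg, g = 10 m/s^2
sin(90) = 1
Using T = 2*v0*sin(theta) / g
T = 2*29*1 / 10
T = 58 / 10
T = 29/5 s

29/5 s


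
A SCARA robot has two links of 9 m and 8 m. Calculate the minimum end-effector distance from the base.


Given: L1 = 9 m, L2 = 8 m
For a 2-link planar arm, min reach = |L1 - L2| (second link folded back)
Min reach = |9 - 8|
Min reach = 1 m

1 m


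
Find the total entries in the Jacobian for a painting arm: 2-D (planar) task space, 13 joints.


Given: task space dimension = 2, joints = 13
Jacobian is a 2 x 13 matrix
Total entries = rows * columns
Total = 2 * 13
Total = 26

26


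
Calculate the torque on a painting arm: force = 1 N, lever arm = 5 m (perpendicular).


Given: F = 1 N, r = 5 m, angle = 90 deg (perpendicular)
Using tau = F * r * sin(90)
sin(90) = 1
tau = 1 * 5 * 1
tau = 5 Nm

5 Nm


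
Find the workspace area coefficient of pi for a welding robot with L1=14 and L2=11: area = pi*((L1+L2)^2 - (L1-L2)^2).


Given: L1 = 14, L2 = 11
(L1+L2)^2 = (25)^2 = 625
(L1-L2)^2 = (3)^2 = 9
Difference = 625 - 9 = 616
This equals 4*L1*L2 = 4*14*11 = 616
Workspace area = 616*pi

616


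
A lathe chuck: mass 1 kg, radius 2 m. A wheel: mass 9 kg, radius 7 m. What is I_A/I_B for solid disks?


Given: M1=1 kg, R1=2 m, M2=9 kg, R2=7 m
For a disk: I = (1/2)*M*R^2, so I_A/I_B = (M1*R1^2)/(M2*R2^2)
M1*R1^2 = 1*4 = 4
M2*R2^2 = 9*49 = 441
I_A/I_B = 4/441 = 4/441

4/441


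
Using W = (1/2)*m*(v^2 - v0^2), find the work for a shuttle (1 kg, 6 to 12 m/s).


Given: m = 1 kg, v0 = 6 m/s, v = 12 m/s
Using W = (1/2)*m*(v^2 - v0^2)
v^2 = 12^2 = 144
v0^2 = 6^2 = 36
v^2 - v0^2 = 144 - 36 = 108
W = (1/2)*1*108 = 54 J

54 J


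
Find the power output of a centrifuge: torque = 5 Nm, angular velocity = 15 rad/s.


Given: tau = 5 Nm, omega = 15 rad/s
Using P = tau * omega
P = 5 * 15
P = 75 W

75 W


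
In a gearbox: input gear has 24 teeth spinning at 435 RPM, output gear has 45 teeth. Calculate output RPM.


Given: N1 = 24 teeth, w1 = 435 RPM, N2 = 45 teeth
Using N1*w1 = N2*w2
w2 = N1*w1 / N2
w2 = 24*435 / 45
w2 = 10440 / 45
w2 = 232 RPM

232 RPM


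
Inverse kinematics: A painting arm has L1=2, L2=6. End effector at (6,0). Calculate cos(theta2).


Given: L1 = 2, L2 = 6, target (x, y) = (6, 0)
Using cos(theta2) = (x^2 + y^2 - L1^2 - L2^2) / (2*L1*L2)
x^2 + y^2 = 6^2 + 0 = 36
L1^2 + L2^2 = 4 + 36 = 40
Numerator = 36 - 40 = -4
Denominator = 2*2*6 = 24
cos(theta2) = -4/24 = -1/6

-1/6


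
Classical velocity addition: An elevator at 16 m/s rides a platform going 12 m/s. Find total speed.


Given: object velocity = 16 m/s, platform velocity = 12 m/s (same direction)
Using classical velocity addition: v_total = v_object + v_platform
v_total = 16 + 12
v_total = 28 m/s

28 m/s


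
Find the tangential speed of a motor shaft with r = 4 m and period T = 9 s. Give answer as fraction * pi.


Given: radius r = 4 m, period T = 9 s
Using v = 2*pi*r / T
v = 2*pi*4 / 9
v = 8*pi / 9
v = 8/9*pi m/s

8/9*pi m/s


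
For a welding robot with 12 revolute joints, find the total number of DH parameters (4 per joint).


Given: 12 joints, 4 DH parameters per joint (d, theta, a, alpha)
Total DH parameters = number_of_joints * 4
Total = 12 * 4
Total = 48

48


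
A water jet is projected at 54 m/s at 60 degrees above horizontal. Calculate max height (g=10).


Given: v0 = 54 m/s, theta = 60 deg, g = 10 m/s^2
sin^2(60) = 3/4
Using H = v0^2 * sin^2(theta) / (2*g)
H = 54^2 * 3/4 / (2*10)
H = 2916 * 3/4 / 20
H = 2187 / 20
H = 2187/20 m

2187/20 m


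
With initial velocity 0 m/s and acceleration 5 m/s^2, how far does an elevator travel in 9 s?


Given: v0 = 0 m/s, a = 5 m/s^2, t = 9 s
Using s = v0*t + (1/2)*a*t^2
s = 0*9 + (1/2)*5*9^2
s = 0 + (1/2)*405
s = 0 + 405/2
s = 405/2

405/2 m


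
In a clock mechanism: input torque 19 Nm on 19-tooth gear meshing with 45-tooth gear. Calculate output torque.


Given: N1 = 19, N2 = 45, T1 = 19 Nm
Using T2/T1 = N2/N1
T2 = T1 * N2 / N1
T2 = 19 * 45 / 19
T2 = 855 / 19
T2 = 45 Nm

45 Nm


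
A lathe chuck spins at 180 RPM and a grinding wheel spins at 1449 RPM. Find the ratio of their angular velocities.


Given: RPM_A = 180, RPM_B = 1449
omega = 2*pi*RPM/60, so omega_A/omega_B = RPM_A / RPM_B
omega_A/omega_B = 180 / 1449
omega_A/omega_B = 20/161

20/161


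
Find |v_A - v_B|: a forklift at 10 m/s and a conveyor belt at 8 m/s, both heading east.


Given: v_A = 10 m/s east, v_B = 8 m/s east
Both move in the same direction; relative speed = |v_A - v_B|
|10 - 8| = |2|
= 2 m/s

2 m/s


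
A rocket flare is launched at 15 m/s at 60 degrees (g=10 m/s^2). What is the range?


Given: v0 = 15 m/s, theta = 60 deg, g = 10 m/s^2
sin(2*60) = sin(120) = sqrt(3)/2
Using R = v0^2 * sin(2*theta) / g
R = 15^2 * (sqrt(3)/2) / 10
R = 225 * sqrt(3) / 20
R = 45/4*sqrt(3) m

45/4*sqrt(3) m


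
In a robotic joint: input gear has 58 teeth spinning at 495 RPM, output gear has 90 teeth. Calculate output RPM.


Given: N1 = 58 teeth, w1 = 495 RPM, N2 = 90 teeth
Using N1*w1 = N2*w2
w2 = N1*w1 / N2
w2 = 58*495 / 90
w2 = 28710 / 90
w2 = 319 RPM

319 RPM


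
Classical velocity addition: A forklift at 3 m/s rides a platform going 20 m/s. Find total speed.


Given: object velocity = 3 m/s, platform velocity = 20 m/s (same direction)
Using classical velocity addition: v_total = v_object + v_platform
v_total = 3 + 20
v_total = 23 m/s

23 m/s


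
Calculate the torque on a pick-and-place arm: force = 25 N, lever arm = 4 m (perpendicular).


Given: F = 25 N, r = 4 m, angle = 90 deg (perpendicular)
Using tau = F * r * sin(90)
sin(90) = 1
tau = 25 * 4 * 1
tau = 100 Nm

100 Nm


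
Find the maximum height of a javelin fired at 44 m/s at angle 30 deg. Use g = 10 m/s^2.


Given: v0 = 44 m/s, theta = 30 deg, g = 10 m/s^2
sin^2(30) = 1/4
Using H = v0^2 * sin^2(theta) / (2*g)
H = 44^2 * 1/4 / (2*10)
H = 1936 * 1/4 / 20
H = 484 / 20
H = 121/5 m

121/5 m


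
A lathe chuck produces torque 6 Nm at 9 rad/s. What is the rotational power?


Given: tau = 6 Nm, omega = 9 rad/s
Using P = tau * omega
P = 6 * 9
P = 54 W

54 W


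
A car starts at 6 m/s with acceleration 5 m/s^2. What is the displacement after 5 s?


Given: v0 = 6 m/s, a = 5 m/s^2, t = 5 s
Using s = v0*t + (1/2)*a*t^2
s = 6*5 + (1/2)*5*5^2
s = 30 + (1/2)*125
s = 30 + 125/2
s = 185/2

185/2 m


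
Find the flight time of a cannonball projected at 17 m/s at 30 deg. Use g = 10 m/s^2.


Given: v0 = 17 m/s, theta = 30 deg, g = 10 m/s^2
sin(30) = 1/2
Using T = 2*v0*sin(theta) / g
T = 2*17*1/2 / 10
T = 17 / 10
T = 17/10 s

17/10 s


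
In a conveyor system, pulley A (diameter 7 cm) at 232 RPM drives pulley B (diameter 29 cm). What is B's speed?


Given: D1 = 7 cm, w1 = 232 RPM, D2 = 29 cm
Using D1*w1 = D2*w2
w2 = D1*w1 / D2
w2 = 7*232 / 29
w2 = 1624 / 29
w2 = 56 RPM

56 RPM


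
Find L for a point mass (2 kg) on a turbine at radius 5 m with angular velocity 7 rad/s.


Given: m = 2 kg, r = 5 m, omega = 7 rad/s
For a point mass: I = m*r^2
I = 2*5^2 = 2*25 = 50
L = I*omega = 50*7
L = 350 kg*m^2/s

350 kg*m^2/s


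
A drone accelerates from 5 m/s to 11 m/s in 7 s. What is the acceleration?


Given: initial velocity v0 = 5 m/s, final velocity v = 11 m/s, time t = 7 s
Using a = (v - v0) / t
a = (11 - 5) / 7
a = 6 / 7
a = 6/7 m/s^2

6/7 m/s^2


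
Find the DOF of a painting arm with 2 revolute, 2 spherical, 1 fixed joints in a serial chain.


Given: serial robot with 2 revolute, 2 spherical, 1 fixed joints
DOF contribution per joint type: revolute=1, prismatic=1, spherical=3, fixed=0
DOF = 2*1 + 2*3 + 1*0
DOF = 8

8


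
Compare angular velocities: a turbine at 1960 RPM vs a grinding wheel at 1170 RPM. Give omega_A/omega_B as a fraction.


Given: RPM_A = 1960, RPM_B = 1170
omega = 2*pi*RPM/60, so omega_A/omega_B = RPM_A / RPM_B
omega_A/omega_B = 1960 / 1170
omega_A/omega_B = 196/117

196/117


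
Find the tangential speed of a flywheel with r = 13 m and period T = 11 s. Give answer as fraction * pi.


Given: radius r = 13 m, period T = 11 s
Using v = 2*pi*r / T
v = 2*pi*13 / 11
v = 26*pi / 11
v = 26/11*pi m/s

26/11*pi m/s


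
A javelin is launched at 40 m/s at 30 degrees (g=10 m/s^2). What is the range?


Given: v0 = 40 m/s, theta = 30 deg, g = 10 m/s^2
sin(2*30) = sin(60) = sqrt(3)/2
Using R = v0^2 * sin(2*theta) / g
R = 40^2 * (sqrt(3)/2) / 10
R = 1600 * sqrt(3) / 20
R = 80*sqrt(3) m

80*sqrt(3) m


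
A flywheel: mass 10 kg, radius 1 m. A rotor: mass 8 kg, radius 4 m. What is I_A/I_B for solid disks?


Given: M1=10 kg, R1=1 m, M2=8 kg, R2=4 m
For a disk: I = (1/2)*M*R^2, so I_A/I_B = (M1*R1^2)/(M2*R2^2)
M1*R1^2 = 10*1 = 10
M2*R2^2 = 8*16 = 128
I_A/I_B = 10/128 = 5/64

5/64


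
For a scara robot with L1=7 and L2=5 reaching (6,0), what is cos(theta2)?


Given: L1 = 7, L2 = 5, target (x, y) = (6, 0)
Using cos(theta2) = (x^2 + y^2 - L1^2 - L2^2) / (2*L1*L2)
x^2 + y^2 = 6^2 + 0 = 36
L1^2 + L2^2 = 49 + 25 = 74
Numerator = 36 - 74 = -38
Denominator = 2*7*5 = 70
cos(theta2) = -38/70 = -19/35

-19/35


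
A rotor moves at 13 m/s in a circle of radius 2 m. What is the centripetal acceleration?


Given: v = 13 m/s, r = 2 m
Using a_c = v^2 / r
a_c = 13^2 / 2
a_c = 169 / 2
a_c = 169/2 m/s^2

169/2 m/s^2


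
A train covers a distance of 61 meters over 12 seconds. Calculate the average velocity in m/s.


Given: distance d = 61 m, time t = 12 s
Using v = d / t
v = 61 / 12
v = 61/12 m/s

61/12 m/s


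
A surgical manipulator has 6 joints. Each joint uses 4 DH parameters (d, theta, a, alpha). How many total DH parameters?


Given: 6 joints, 4 DH parameters per joint (d, theta, a, alpha)
Total DH parameters = number_of_joints * 4
Total = 6 * 4
Total = 24

24


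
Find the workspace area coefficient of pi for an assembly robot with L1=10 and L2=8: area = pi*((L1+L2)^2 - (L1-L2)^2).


Given: L1 = 10, L2 = 8
(L1+L2)^2 = (18)^2 = 324
(L1-L2)^2 = (2)^2 = 4
Difference = 324 - 4 = 320
This equals 4*L1*L2 = 4*10*8 = 320
Workspace area = 320*pi

320


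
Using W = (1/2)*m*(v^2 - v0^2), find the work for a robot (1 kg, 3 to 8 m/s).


Given: m = 1 kg, v0 = 3 m/s, v = 8 m/s
Using W = (1/2)*m*(v^2 - v0^2)
v^2 = 8^2 = 64
v0^2 = 3^2 = 9
v^2 - v0^2 = 64 - 9 = 55
W = (1/2)*1*55 = 55/2 J

55/2 J


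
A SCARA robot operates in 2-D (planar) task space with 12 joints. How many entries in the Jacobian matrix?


Given: task space dimension = 2, joints = 12
Jacobian is a 2 x 12 matrix
Total entries = rows * columns
Total = 2 * 12
Total = 24

24


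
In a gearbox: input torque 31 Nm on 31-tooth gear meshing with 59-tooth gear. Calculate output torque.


Given: N1 = 31, N2 = 59, T1 = 31 Nm
Using T2/T1 = N2/N1
T2 = T1 * N2 / N1
T2 = 31 * 59 / 31
T2 = 1829 / 31
T2 = 59 Nm

59 Nm


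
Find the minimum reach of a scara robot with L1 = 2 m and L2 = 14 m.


Given: L1 = 2 m, L2 = 14 m
For a 2-link planar arm, min reach = |L1 - L2| (second link folded back)
Min reach = |2 - 14|
Min reach = 12 m

12 m


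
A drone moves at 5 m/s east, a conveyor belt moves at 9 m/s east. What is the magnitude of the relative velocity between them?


Given: v_A = 5 m/s east, v_B = 9 m/s east
Both move in the same direction; relative speed = |v_A - v_B|
|5 - 9| = |-4|
= 4 m/s

4 m/s


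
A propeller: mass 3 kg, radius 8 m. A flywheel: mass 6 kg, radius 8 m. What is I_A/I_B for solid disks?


Given: M1=3 kg, R1=8 m, M2=6 kg, R2=8 m
For a disk: I = (1/2)*M*R^2, so I_A/I_B = (M1*R1^2)/(M2*R2^2)
M1*R1^2 = 3*64 = 192
M2*R2^2 = 6*64 = 384
I_A/I_B = 192/384 = 1/2

1/2


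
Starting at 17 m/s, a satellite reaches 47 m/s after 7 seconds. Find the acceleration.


Given: initial velocity v0 = 17 m/s, final velocity v = 47 m/s, time t = 7 s
Using a = (v - v0) / t
a = (47 - 17) / 7
a = 30 / 7
a = 30/7 m/s^2

30/7 m/s^2


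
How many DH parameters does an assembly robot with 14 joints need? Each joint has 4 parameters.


Given: 14 joints, 4 DH parameters per joint (d, theta, a, alpha)
Total DH parameters = number_of_joints * 4
Total = 14 * 4
Total = 56

56


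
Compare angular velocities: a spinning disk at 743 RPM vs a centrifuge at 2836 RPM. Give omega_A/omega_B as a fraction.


Given: RPM_A = 743, RPM_B = 2836
omega = 2*pi*RPM/60, so omega_A/omega_B = RPM_A / RPM_B
omega_A/omega_B = 743 / 2836
omega_A/omega_B = 743/2836

743/2836


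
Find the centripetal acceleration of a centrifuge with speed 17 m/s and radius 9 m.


Given: v = 17 m/s, r = 9 m
Using a_c = v^2 / r
a_c = 17^2 / 9
a_c = 289 / 9
a_c = 289/9 m/s^2

289/9 m/s^2


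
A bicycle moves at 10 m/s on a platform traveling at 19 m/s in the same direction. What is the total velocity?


Given: object velocity = 10 m/s, platform velocity = 19 m/s (same direction)
Using classical velocity addition: v_total = v_object + v_platform
v_total = 10 + 19
v_total = 29 m/s

29 m/s


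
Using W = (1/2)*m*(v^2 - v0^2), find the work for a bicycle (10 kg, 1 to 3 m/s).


Given: m = 10 kg, v0 = 1 m/s, v = 3 m/s
Using W = (1/2)*m*(v^2 - v0^2)
v^2 = 3^2 = 9
v0^2 = 1^2 = 1
v^2 - v0^2 = 9 - 1 = 8
W = (1/2)*10*8 = 40 J

40 J


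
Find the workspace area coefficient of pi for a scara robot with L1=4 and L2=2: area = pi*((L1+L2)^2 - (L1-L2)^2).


Given: L1 = 4, L2 = 2
(L1+L2)^2 = (6)^2 = 36
(L1-L2)^2 = (2)^2 = 4
Difference = 36 - 4 = 32
This equals 4*L1*L2 = 4*4*2 = 32
Workspace area = 32*pi

32


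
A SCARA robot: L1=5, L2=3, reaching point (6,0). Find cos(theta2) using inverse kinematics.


Given: L1 = 5, L2 = 3, target (x, y) = (6, 0)
Using cos(theta2) = (x^2 + y^2 - L1^2 - L2^2) / (2*L1*L2)
x^2 + y^2 = 6^2 + 0 = 36
L1^2 + L2^2 = 25 + 9 = 34
Numerator = 36 - 34 = 2
Denominator = 2*5*3 = 30
cos(theta2) = 2/30 = 1/15

1/15


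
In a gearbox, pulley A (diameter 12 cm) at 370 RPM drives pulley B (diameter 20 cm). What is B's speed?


Given: D1 = 12 cm, w1 = 370 RPM, D2 = 20 cm
Using D1*w1 = D2*w2
w2 = D1*w1 / D2
w2 = 12*370 / 20
w2 = 4440 / 20
w2 = 222 RPM

222 RPM


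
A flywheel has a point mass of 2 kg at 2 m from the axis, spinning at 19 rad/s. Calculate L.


Given: m = 2 kg, r = 2 m, omega = 19 rad/s
For a point mass: I = m*r^2
I = 2*2^2 = 2*4 = 8
L = I*omega = 8*19
L = 152 kg*m^2/s

152 kg*m^2/s


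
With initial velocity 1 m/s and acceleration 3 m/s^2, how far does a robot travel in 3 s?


Given: v0 = 1 m/s, a = 3 m/s^2, t = 3 s
Using s = v0*t + (1/2)*a*t^2
s = 1*3 + (1/2)*3*3^2
s = 3 + (1/2)*27
s = 3 + 27/2
s = 33/2

33/2 m


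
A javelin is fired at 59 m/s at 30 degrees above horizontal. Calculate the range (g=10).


Given: v0 = 59 m/s, theta = 30 deg, g = 10 m/s^2
sin(2*30) = sin(60) = sqrt(3)/2
Using R = v0^2 * sin(2*theta) / g
R = 59^2 * (sqrt(3)/2) / 10
R = 3481 * sqrt(3) / 20
R = 3481/20*sqrt(3) m

3481/20*sqrt(3) m


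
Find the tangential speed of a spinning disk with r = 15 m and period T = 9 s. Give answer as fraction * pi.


Given: radius r = 15 m, period T = 9 s
Using v = 2*pi*r / T
v = 2*pi*15 / 9
v = 30*pi / 9
v = 10/3*pi m/s

10/3*pi m/s


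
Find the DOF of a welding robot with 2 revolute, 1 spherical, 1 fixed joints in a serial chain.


Given: serial robot with 2 revolute, 1 spherical, 1 fixed joints
DOF contribution per joint type: revolute=1, prismatic=1, spherical=3, fixed=0
DOF = 2*1 + 1*3 + 1*0
DOF = 5

5


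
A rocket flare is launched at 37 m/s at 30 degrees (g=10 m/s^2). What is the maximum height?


Given: v0 = 37 m/s, theta = 30 deg, g = 10 m/s^2
sin^2(30) = 1/4
Using H = v0^2 * sin^2(theta) / (2*g)
H = 37^2 * 1/4 / (2*10)
H = 1369 * 1/4 / 20
H = 1369/4 / 20
H = 1369/80 m

1369/80 m


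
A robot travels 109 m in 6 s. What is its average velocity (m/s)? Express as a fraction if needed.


Given: distance d = 109 m, time t = 6 s
Using v = d / t
v = 109 / 6
v = 109/6 m/s

109/6 m/s


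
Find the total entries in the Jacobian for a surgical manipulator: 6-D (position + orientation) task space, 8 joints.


Given: task space dimension = 6, joints = 8
Jacobian is a 6 x 8 matrix
Total entries = rows * columns
Total = 6 * 8
Total = 48

48


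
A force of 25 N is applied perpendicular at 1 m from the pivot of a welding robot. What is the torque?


Given: F = 25 N, r = 1 m, angle = 90 deg (perpendicular)
Using tau = F * r * sin(90)
sin(90) = 1
tau = 25 * 1 * 1
tau = 25 Nm

25 Nm


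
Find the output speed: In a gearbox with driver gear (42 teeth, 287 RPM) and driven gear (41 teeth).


Given: N1 = 42 teeth, w1 = 287 RPM, N2 = 41 teeth
Using N1*w1 = N2*w2
w2 = N1*w1 / N2
w2 = 42*287 / 41
w2 = 12054 / 41
w2 = 294 RPM

294 RPM


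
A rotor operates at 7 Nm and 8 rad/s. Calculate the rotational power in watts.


Given: tau = 7 Nm, omega = 8 rad/s
Using P = tau * omega
P = 7 * 8
P = 56 W

56 W


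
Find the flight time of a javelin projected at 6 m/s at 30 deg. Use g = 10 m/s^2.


Given: v0 = 6 m/s, theta = 30 deg, g = 10 m/s^2
sin(30) = 1/2
Using T = 2*v0*sin(theta) / g
T = 2*6*1/2 / 10
T = 6 / 10
T = 3/5 s

3/5 s


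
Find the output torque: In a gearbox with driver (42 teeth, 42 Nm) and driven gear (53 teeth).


Given: N1 = 42, N2 = 53, T1 = 42 Nm
Using T2/T1 = N2/N1
T2 = T1 * N2 / N1
T2 = 42 * 53 / 42
T2 = 2226 / 42
T2 = 53 Nm

53 Nm


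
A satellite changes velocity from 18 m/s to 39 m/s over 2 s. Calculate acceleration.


Given: initial velocity v0 = 18 m/s, final velocity v = 39 m/s, time t = 2 s
Using a = (v - v0) / t
a = (39 - 18) / 2
a = 21 / 2
a = 21/2 m/s^2

21/2 m/s^2


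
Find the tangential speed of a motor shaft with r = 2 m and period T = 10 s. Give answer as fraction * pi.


Given: radius r = 2 m, period T = 10 s
Using v = 2*pi*r / T
v = 2*pi*2 / 10
v = 4*pi / 10
v = 2/5*pi m/s

2/5*pi m/s


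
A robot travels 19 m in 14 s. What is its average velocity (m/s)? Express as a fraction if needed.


Given: distance d = 19 m, time t = 14 s
Using v = d / t
v = 19 / 14
v = 19/14 m/s

19/14 m/s


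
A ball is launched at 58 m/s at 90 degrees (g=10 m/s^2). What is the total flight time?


Given: v0 = 58 m/s, theta = 90 deg, g = 10 m/s^2
sin(90) = 1
Using T = 2*v0*sin(theta) / g
T = 2*58*1 / 10
T = 116 / 10
T = 58/5 s

58/5 s


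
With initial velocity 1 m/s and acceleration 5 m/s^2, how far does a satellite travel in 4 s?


Given: v0 = 1 m/s, a = 5 m/s^2, t = 4 s
Using s = v0*t + (1/2)*a*t^2
s = 1*4 + (1/2)*5*4^2
s = 4 + (1/2)*80
s = 4 + 40
s = 44

44 m


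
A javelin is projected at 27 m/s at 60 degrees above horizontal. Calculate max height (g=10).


Given: v0 = 27 m/s, theta = 60 deg, g = 10 m/s^2
sin^2(60) = 3/4
Using H = v0^2 * sin^2(theta) / (2*g)
H = 27^2 * 3/4 / (2*10)
H = 729 * 3/4 / 20
H = 2187/4 / 20
H = 2187/80 m

2187/80 m


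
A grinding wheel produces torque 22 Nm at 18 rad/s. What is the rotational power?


Given: tau = 22 Nm, omega = 18 rad/s
Using P = tau * omega
P = 22 * 18
P = 396 W

396 W


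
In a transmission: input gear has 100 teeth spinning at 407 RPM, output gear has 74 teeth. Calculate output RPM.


Given: N1 = 100 teeth, w1 = 407 RPM, N2 = 74 teeth
Using N1*w1 = N2*w2
w2 = N1*w1 / N2
w2 = 100*407 / 74
w2 = 40700 / 74
w2 = 550 RPM

550 RPM


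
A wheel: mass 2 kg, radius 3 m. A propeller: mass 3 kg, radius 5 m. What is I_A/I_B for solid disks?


Given: M1=2 kg, R1=3 m, M2=3 kg, R2=5 m
For a disk: I = (1/2)*M*R^2, so I_A/I_B = (M1*R1^2)/(M2*R2^2)
M1*R1^2 = 2*9 = 18
M2*R2^2 = 3*25 = 75
I_A/I_B = 18/75 = 6/25

6/25


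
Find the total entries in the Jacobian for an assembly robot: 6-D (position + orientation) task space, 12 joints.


Given: task space dimension = 6, joints = 12
Jacobian is a 6 x 12 matrix
Total entries = rows * columns
Total = 6 * 12
Total = 72

72


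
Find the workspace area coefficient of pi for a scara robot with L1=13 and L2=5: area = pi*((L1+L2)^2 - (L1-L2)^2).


Given: L1 = 13, L2 = 5
(L1+L2)^2 = (18)^2 = 324
(L1-L2)^2 = (8)^2 = 64
Difference = 324 - 64 = 260
This equals 4*L1*L2 = 4*13*5 = 260
Workspace area = 260*pi

260


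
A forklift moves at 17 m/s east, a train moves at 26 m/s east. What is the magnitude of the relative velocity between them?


Given: v_A = 17 m/s east, v_B = 26 m/s east
Both move in the same direction; relative speed = |v_A - v_B|
|17 - 26| = |-9|
= 9 m/s

9 m/s


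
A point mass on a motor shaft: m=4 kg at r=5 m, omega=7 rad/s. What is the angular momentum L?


Given: m = 4 kg, r = 5 m, omega = 7 rad/s
For a point mass: I = m*r^2
I = 4*5^2 = 4*25 = 100
L = I*omega = 100*7
L = 700 kg*m^2/s

700 kg*m^2/s


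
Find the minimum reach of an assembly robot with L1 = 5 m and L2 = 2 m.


Given: L1 = 5 m, L2 = 2 m
For a 2-link planar arm, min reach = |L1 - L2| (second link folded back)
Min reach = |5 - 2|
Min reach = 3 m

3 m


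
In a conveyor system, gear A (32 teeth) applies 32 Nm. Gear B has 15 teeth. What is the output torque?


Given: N1 = 32, N2 = 15, T1 = 32 Nm
Using T2/T1 = N2/N1
T2 = T1 * N2 / N1
T2 = 32 * 15 / 32
T2 = 480 / 32
T2 = 15 Nm

15 Nm


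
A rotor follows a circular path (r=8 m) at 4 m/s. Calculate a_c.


Given: v = 4 m/s, r = 8 m
Using a_c = v^2 / r
a_c = 4^2 / 8
a_c = 16 / 8
a_c = 2 m/s^2

2 m/s^2


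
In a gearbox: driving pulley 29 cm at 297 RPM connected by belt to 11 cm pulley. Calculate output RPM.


Given: D1 = 29 cm, w1 = 297 RPM, D2 = 11 cm
Using D1*w1 = D2*w2
w2 = D1*w1 / D2
w2 = 29*297 / 11
w2 = 8613 / 11
w2 = 783 RPM

783 RPM


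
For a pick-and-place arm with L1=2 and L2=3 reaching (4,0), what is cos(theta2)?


Given: L1 = 2, L2 = 3, target (x, y) = (4, 0)
Using cos(theta2) = (x^2 + y^2 - L1^2 - L2^2) / (2*L1*L2)
x^2 + y^2 = 4^2 + 0 = 16
L1^2 + L2^2 = 4 + 9 = 13
Numerator = 16 - 13 = 3
Denominator = 2*2*3 = 12
cos(theta2) = 3/12 = 1/4

1/4


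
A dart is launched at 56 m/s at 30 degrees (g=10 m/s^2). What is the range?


Given: v0 = 56 m/s, theta = 30 deg, g = 10 m/s^2
sin(2*30) = sin(60) = sqrt(3)/2
Using R = v0^2 * sin(2*theta) / g
R = 56^2 * (sqrt(3)/2) / 10
R = 3136 * sqrt(3) / 20
R = 784/5*sqrt(3) m

784/5*sqrt(3) m


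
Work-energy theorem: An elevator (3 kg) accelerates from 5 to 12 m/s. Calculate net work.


Given: m = 3 kg, v0 = 5 m/s, v = 12 m/s
Using W = (1/2)*m*(v^2 - v0^2)
v^2 = 12^2 = 144
v0^2 = 5^2 = 25
v^2 - v0^2 = 144 - 25 = 119
W = (1/2)*3*119 = 357/2 J

357/2 J


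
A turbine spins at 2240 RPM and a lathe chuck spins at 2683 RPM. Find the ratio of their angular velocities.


Given: RPM_A = 2240, RPM_B = 2683
omega = 2*pi*RPM/60, so omega_A/omega_B = RPM_A / RPM_B
omega_A/omega_B = 2240 / 2683
omega_A/omega_B = 2240/2683

2240/2683


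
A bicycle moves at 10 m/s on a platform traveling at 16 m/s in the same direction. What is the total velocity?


Given: object velocity = 10 m/s, platform velocity = 16 m/s (same direction)
Using classical velocity addition: v_total = v_object + v_platform
v_total = 10 + 16
v_total = 26 m/s

26 m/s


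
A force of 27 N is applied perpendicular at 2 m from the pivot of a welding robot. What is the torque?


Given: F = 27 N, r = 2 m, angle = 90 deg (perpendicular)
Using tau = F * r * sin(90)
sin(90) = 1
tau = 27 * 2 * 1
tau = 54 Nm

54 Nm


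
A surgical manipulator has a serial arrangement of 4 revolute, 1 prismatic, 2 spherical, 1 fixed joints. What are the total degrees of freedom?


Given: serial robot with 4 revolute, 1 prismatic, 2 spherical, 1 fixed joints
DOF contribution per joint type: revolute=1, prismatic=1, spherical=3, fixed=0
DOF = 4*1 + 1*1 + 2*3 + 1*0
DOF = 11

11


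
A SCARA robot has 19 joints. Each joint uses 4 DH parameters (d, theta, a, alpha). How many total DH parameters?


Given: 19 joints, 4 DH parameters per joint (d, theta, a, alpha)
Total DH parameters = number_of_joints * 4
Total = 19 * 4
Total = 76

76


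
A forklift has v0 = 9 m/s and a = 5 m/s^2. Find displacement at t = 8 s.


Given: v0 = 9 m/s, a = 5 m/s^2, t = 8 s
Using s = v0*t + (1/2)*a*t^2
s = 9*8 + (1/2)*5*8^2
s = 72 + (1/2)*320
s = 72 + 160
s = 232

232 m


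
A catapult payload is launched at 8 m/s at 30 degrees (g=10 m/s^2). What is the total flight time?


Given: v0 = 8 m/s, theta = 30 deg, g = 10 m/s^2
sin(30) = 1/2
Using T = 2*v0*sin(theta) / g
T = 2*8*1/2 / 10
T = 8 / 10
T = 4/5 s

4/5 s


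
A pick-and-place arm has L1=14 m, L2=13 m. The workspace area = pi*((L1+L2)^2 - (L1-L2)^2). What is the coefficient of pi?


Given: L1 = 14, L2 = 13
(L1+L2)^2 = (27)^2 = 729
(L1-L2)^2 = (1)^2 = 1
Difference = 729 - 1 = 728
This equals 4*L1*L2 = 4*14*13 = 728
Workspace area = 728*pi

728


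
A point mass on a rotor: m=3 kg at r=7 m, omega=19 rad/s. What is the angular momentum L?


Given: m = 3 kg, r = 7 m, omega = 19 rad/s
For a point mass: I = m*r^2
I = 3*7^2 = 3*49 = 147
L = I*omega = 147*19
L = 2793 kg*m^2/s

2793 kg*m^2/s


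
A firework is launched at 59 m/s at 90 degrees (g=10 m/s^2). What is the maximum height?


Given: v0 = 59 m/s, theta = 90 deg, g = 10 m/s^2
sin^2(90) = 1
Using H = v0^2 * sin^2(theta) / (2*g)
H = 59^2 * 1 / (2*10)
H = 3481 * 1 / 20
H = 3481 / 20
H = 3481/20 m

3481/20 m


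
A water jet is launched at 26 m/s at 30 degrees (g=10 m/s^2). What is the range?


Given: v0 = 26 m/s, theta = 30 deg, g = 10 m/s^2
sin(2*30) = sin(60) = sqrt(3)/2
Using R = v0^2 * sin(2*theta) / g
R = 26^2 * (sqrt(3)/2) / 10
R = 676 * sqrt(3) / 20
R = 169/5*sqrt(3) m

169/5*sqrt(3) m


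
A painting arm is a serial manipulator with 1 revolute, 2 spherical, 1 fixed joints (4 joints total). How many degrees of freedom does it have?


Given: serial robot with 1 revolute, 2 spherical, 1 fixed joints
DOF contribution per joint type: revolute=1, prismatic=1, spherical=3, fixed=0
DOF = 1*1 + 2*3 + 1*0
DOF = 7

7


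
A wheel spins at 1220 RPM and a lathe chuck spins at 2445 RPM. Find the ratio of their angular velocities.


Given: RPM_A = 1220, RPM_B = 2445
omega = 2*pi*RPM/60, so omega_A/omega_B = RPM_A / RPM_B
omega_A/omega_B = 1220 / 2445
omega_A/omega_B = 244/489

244/489


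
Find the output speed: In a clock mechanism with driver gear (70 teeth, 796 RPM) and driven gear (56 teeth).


Given: N1 = 70 teeth, w1 = 796 RPM, N2 = 56 teeth
Using N1*w1 = N2*w2
w2 = N1*w1 / N2
w2 = 70*796 / 56
w2 = 55720 / 56
w2 = 995 RPM

995 RPM


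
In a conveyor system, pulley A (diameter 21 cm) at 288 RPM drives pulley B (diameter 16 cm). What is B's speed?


Given: D1 = 21 cm, w1 = 288 RPM, D2 = 16 cm
Using D1*w1 = D2*w2
w2 = D1*w1 / D2
w2 = 21*288 / 16
w2 = 6048 / 16
w2 = 378 RPM

378 RPM


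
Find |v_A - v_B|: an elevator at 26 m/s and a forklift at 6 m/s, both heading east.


Given: v_A = 26 m/s east, v_B = 6 m/s east
Both move in the same direction; relative speed = |v_A - v_B|
|26 - 6| = |20|
= 20 m/s

20 m/s


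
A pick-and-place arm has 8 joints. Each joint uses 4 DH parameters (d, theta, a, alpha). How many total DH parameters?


Given: 8 joints, 4 DH parameters per joint (d, theta, a, alpha)
Total DH parameters = number_of_joints * 4
Total = 8 * 4
Total = 32

32


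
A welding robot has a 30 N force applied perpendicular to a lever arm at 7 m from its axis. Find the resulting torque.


Given: F = 30 N, r = 7 m, angle = 90 deg (perpendicular)
Using tau = F * r * sin(90)
sin(90) = 1
tau = 30 * 7 * 1
tau = 210 Nm

210 Nm


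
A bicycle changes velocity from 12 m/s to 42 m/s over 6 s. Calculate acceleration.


Given: initial velocity v0 = 12 m/s, final velocity v = 42 m/s, time t = 6 s
Using a = (v - v0) / t
a = (42 - 12) / 6
a = 30 / 6
a = 5 m/s^2

5 m/s^2


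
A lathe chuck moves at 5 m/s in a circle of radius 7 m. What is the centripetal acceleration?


Given: v = 5 m/s, r = 7 m
Using a_c = v^2 / r
a_c = 5^2 / 7
a_c = 25 / 7
a_c = 25/7 m/s^2

25/7 m/s^2


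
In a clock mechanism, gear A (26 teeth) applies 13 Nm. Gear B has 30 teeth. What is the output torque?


Given: N1 = 26, N2 = 30, T1 = 13 Nm
Using T2/T1 = N2/N1
T2 = T1 * N2 / N1
T2 = 13 * 30 / 26
T2 = 390 / 26
T2 = 15 Nm

15 Nm


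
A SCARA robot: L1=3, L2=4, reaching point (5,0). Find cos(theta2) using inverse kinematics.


Given: L1 = 3, L2 = 4, target (x, y) = (5, 0)
Using cos(theta2) = (x^2 + y^2 - L1^2 - L2^2) / (2*L1*L2)
x^2 + y^2 = 5^2 + 0 = 25
L1^2 + L2^2 = 9 + 16 = 25
Numerator = 25 - 25 = 0
Denominator = 2*3*4 = 24
cos(theta2) = 0/24 = 0

0


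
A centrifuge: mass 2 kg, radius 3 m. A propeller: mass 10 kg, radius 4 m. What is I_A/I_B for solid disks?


Given: M1=2 kg, R1=3 m, M2=10 kg, R2=4 m
For a disk: I = (1/2)*M*R^2, so I_A/I_B = (M1*R1^2)/(M2*R2^2)
M1*R1^2 = 2*9 = 18
M2*R2^2 = 10*16 = 160
I_A/I_B = 18/160 = 9/80

9/80


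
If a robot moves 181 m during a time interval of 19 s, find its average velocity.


Given: distance d = 181 m, time t = 19 s
Using v = d / t
v = 181 / 19
v = 181/19 m/s

181/19 m/s


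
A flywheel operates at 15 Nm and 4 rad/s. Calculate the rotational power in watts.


Given: tau = 15 Nm, omega = 4 rad/s
Using P = tau * omega
P = 15 * 4
P = 60 W

60 W


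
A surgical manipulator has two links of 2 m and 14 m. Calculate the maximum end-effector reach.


Given: L1 = 2 m, L2 = 14 m
For a 2-link planar arm, max reach = L1 + L2 (fully extended)
Max reach = 2 + 14
Max reach = 16 m

16 m


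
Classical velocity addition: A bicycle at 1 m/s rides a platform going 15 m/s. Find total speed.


Given: object velocity = 1 m/s, platform velocity = 15 m/s (same direction)
Using classical velocity addition: v_total = v_object + v_platform
v_total = 1 + 15
v_total = 16 m/s

16 m/s


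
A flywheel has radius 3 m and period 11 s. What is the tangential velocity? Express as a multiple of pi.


Given: radius r = 3 m, period T = 11 s
Using v = 2*pi*r / T
v = 2*pi*3 / 11
v = 6*pi / 11
v = 6/11*pi m/s

6/11*pi m/s


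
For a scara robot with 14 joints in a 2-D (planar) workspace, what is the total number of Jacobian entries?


Given: task space dimension = 2, joints = 14
Jacobian is a 2 x 14 matrix
Total entries = rows * columns
Total = 2 * 14
Total = 28

28


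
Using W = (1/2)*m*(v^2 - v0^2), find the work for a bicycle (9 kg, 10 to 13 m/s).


Given: m = 9 kg, v0 = 10 m/s, v = 13 m/s
Using W = (1/2)*m*(v^2 - v0^2)
v^2 = 13^2 = 169
v0^2 = 10^2 = 100
v^2 - v0^2 = 169 - 100 = 69
W = (1/2)*9*69 = 621/2 J

621/2 J


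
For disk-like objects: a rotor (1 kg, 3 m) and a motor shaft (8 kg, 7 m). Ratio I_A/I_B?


Given: M1=1 kg, R1=3 m, M2=8 kg, R2=7 m
For a disk: I = (1/2)*M*R^2, so I_A/I_B = (M1*R1^2)/(M2*R2^2)
M1*R1^2 = 1*9 = 9
M2*R2^2 = 8*49 = 392
I_A/I_B = 9/392 = 9/392

9/392


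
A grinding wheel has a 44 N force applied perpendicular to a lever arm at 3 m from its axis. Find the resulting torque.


Given: F = 44 N, r = 3 m, angle = 90 deg (perpendicular)
Using tau = F * r * sin(90)
sin(90) = 1
tau = 44 * 3 * 1
tau = 132 Nm

132 Nm


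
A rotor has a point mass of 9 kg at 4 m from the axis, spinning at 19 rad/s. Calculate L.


Given: m = 9 kg, r = 4 m, omega = 19 rad/s
For a point mass: I = m*r^2
I = 9*4^2 = 9*16 = 144
L = I*omega = 144*19
L = 2736 kg*m^2/s

2736 kg*m^2/s


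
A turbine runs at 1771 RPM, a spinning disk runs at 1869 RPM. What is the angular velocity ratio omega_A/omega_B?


Given: RPM_A = 1771, RPM_B = 1869
omega = 2*pi*RPM/60, so omega_A/omega_B = RPM_A / RPM_B
omega_A/omega_B = 1771 / 1869
omega_A/omega_B = 253/267

253/267
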